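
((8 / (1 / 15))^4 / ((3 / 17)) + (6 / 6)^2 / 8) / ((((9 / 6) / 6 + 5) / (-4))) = -18800640002 / 21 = -895268571.52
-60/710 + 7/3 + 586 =125297/213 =588.25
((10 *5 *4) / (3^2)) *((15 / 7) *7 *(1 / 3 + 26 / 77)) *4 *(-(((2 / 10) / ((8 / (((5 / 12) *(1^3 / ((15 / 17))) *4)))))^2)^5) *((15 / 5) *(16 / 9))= -62495810913919 / 237536043652841472000000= -0.00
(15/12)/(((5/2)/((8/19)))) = 4/19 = 0.21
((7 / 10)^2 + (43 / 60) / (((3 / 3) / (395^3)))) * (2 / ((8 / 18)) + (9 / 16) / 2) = 84471448359 / 400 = 211178620.90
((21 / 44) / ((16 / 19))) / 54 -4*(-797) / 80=2525561 / 63360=39.86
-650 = -650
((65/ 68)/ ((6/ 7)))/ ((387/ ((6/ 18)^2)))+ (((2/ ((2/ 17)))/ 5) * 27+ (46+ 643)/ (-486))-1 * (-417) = 3605115911/ 7105320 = 507.38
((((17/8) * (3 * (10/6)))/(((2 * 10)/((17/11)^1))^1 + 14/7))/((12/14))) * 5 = 50575/12192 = 4.15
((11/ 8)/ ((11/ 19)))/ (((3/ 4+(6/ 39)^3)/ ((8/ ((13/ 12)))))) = 154128/ 6623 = 23.27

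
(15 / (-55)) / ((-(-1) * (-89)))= 3 / 979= 0.00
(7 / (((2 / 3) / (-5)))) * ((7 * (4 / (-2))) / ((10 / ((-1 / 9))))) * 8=-196 / 3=-65.33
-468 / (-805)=468 / 805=0.58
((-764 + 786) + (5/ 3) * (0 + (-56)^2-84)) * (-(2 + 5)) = -107282/ 3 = -35760.67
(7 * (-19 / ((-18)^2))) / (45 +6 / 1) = -133 / 16524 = -0.01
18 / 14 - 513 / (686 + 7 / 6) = 0.54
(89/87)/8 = 89/696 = 0.13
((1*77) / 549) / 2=77 / 1098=0.07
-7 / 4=-1.75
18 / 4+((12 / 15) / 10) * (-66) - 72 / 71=-6369 / 3550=-1.79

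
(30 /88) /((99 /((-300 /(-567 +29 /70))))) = 8750 /4798981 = 0.00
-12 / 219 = -0.05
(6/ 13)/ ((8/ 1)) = 3/ 52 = 0.06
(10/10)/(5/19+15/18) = 114/125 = 0.91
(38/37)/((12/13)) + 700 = 155647/222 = 701.11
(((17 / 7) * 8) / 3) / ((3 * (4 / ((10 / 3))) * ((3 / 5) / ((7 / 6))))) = 850 / 243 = 3.50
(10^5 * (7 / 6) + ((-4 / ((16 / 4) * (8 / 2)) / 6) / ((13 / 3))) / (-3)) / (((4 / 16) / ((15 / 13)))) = 182000005 / 338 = 538461.55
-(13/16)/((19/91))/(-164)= 0.02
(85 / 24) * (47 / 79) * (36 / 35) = 2397 / 1106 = 2.17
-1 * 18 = -18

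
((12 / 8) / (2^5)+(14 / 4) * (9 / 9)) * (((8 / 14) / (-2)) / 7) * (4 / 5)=-227 / 1960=-0.12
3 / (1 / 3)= 9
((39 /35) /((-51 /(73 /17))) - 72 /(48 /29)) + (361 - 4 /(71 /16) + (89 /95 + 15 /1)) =9072421367 /27290270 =332.44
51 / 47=1.09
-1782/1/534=-3.34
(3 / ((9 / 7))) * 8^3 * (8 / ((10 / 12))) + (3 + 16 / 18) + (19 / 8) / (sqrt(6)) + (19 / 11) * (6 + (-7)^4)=19 * sqrt(6) / 48 + 7736966 / 495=15631.20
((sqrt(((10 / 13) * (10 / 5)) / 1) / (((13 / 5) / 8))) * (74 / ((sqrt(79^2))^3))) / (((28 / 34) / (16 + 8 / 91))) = 73668480 * sqrt(65) / 53077127467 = 0.01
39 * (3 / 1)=117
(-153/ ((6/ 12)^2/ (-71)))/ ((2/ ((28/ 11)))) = 608328/ 11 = 55302.55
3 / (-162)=-1 / 54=-0.02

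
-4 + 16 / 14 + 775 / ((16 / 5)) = 26805 / 112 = 239.33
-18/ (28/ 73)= -657/ 14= -46.93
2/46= 1/23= 0.04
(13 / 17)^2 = 169 / 289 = 0.58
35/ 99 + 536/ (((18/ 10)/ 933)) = 27504875/ 99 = 277827.02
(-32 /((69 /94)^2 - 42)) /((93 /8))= 2262016 /34070643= 0.07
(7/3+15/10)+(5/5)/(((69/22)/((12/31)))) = 16927/4278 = 3.96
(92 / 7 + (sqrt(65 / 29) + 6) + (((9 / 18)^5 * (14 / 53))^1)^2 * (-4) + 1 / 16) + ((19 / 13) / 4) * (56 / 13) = sqrt(1885) / 29 + 4419184429 / 212675008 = 22.28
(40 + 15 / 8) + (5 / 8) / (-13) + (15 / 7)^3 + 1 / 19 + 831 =882.72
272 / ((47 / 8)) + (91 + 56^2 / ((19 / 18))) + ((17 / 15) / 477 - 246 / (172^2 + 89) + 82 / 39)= 283929338912782 / 91285572105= 3110.34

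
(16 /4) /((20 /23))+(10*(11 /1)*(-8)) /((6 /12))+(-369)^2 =672028 /5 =134405.60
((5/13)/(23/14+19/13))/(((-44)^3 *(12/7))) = -49/57754752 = -0.00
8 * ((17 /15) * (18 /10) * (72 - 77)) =-408 /5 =-81.60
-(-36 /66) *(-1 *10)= -60 /11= -5.45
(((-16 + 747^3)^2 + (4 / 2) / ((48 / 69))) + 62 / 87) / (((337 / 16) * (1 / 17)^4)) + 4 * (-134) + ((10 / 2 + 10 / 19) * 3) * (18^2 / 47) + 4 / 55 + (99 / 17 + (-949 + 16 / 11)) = 16866367857173801011888244362076 / 24480045645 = 688984330411929712392.01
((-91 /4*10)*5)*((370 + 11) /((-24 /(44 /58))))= 3178175 /232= 13699.03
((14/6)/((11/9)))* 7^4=50421/11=4583.73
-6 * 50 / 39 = -100 / 13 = -7.69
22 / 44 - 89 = -177 / 2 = -88.50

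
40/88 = 5/11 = 0.45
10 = 10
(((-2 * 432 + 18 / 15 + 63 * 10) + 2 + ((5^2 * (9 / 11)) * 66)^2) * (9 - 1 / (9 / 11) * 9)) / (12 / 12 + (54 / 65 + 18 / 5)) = -236894996 / 353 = -671090.64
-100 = -100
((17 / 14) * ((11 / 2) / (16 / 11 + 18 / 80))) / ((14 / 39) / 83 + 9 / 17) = 1131946530 / 151936183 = 7.45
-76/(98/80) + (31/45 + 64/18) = -127441/2205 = -57.80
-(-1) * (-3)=-3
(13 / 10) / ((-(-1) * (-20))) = -0.06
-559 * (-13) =7267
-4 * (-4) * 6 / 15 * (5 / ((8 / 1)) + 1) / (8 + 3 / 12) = 1.26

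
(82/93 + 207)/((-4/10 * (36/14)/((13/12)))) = -8796515/40176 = -218.95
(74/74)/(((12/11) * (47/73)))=1.42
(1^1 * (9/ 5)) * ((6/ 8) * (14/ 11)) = 1.72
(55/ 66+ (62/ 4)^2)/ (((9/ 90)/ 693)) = 3341415/ 2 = 1670707.50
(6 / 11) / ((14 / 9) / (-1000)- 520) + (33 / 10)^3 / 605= 7509802869 / 128700385000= 0.06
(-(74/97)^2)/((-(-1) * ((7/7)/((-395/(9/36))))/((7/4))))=15141140/9409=1609.22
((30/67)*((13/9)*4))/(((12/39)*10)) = 169/201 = 0.84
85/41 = 2.07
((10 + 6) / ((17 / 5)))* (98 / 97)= 7840 / 1649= 4.75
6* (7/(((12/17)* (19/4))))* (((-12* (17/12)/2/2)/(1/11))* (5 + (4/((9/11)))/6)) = -3493721/1026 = -3405.19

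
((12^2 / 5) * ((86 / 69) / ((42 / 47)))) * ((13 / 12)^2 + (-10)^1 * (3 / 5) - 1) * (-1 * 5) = 1695619 / 1449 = 1170.20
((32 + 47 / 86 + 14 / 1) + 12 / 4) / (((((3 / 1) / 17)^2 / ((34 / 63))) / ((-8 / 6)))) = -83737172 / 73143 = -1144.84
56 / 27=2.07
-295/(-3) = 98.33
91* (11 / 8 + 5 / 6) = 4823 / 24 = 200.96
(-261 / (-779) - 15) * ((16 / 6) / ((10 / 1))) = -15232 / 3895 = -3.91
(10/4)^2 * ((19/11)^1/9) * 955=453625/396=1145.52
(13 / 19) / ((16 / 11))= 143 / 304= 0.47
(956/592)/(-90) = -239/13320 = -0.02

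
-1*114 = -114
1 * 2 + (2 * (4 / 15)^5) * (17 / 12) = 4564954 / 2278125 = 2.00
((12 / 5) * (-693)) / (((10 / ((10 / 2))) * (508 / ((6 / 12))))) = -2079 / 2540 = -0.82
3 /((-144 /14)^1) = -7 /24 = -0.29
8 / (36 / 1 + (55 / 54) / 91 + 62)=0.08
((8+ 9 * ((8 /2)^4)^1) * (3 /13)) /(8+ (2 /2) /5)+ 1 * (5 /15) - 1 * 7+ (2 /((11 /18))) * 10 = 1602820 /17589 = 91.13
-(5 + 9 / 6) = -13 / 2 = -6.50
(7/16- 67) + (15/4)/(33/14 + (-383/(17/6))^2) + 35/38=-491827970625/7492667024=-65.64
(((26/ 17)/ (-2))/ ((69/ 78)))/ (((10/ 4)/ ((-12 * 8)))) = 64896/ 1955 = 33.19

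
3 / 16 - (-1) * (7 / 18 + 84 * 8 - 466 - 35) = 24707 / 144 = 171.58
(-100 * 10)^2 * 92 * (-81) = -7452000000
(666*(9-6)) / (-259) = -54 / 7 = -7.71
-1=-1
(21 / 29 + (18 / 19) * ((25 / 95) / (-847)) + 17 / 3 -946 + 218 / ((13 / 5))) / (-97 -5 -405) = 295942196546 / 175331995839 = 1.69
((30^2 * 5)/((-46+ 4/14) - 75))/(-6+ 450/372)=43400/5577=7.78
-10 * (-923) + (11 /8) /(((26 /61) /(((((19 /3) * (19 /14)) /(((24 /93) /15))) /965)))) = 41506770601 /4496128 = 9231.67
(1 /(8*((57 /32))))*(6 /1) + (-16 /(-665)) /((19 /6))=5416 /12635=0.43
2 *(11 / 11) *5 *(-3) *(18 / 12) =-45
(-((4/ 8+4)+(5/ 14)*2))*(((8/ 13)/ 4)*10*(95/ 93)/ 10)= -6935/ 8463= -0.82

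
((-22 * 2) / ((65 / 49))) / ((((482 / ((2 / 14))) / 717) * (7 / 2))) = -2.01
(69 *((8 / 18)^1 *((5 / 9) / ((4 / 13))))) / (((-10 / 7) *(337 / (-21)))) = 14651 / 6066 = 2.42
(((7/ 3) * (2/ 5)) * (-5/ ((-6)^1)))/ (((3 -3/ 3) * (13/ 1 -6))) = 1/ 18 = 0.06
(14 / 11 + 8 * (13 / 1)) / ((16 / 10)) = 2895 / 44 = 65.80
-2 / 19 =-0.11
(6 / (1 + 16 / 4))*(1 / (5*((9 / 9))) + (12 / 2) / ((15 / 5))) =66 / 25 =2.64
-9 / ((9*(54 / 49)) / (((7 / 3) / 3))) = -343 / 486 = -0.71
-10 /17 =-0.59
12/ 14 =6/ 7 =0.86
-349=-349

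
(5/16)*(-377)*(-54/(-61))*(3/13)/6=-3915/976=-4.01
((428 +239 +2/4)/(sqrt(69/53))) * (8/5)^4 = 182272 * sqrt(3657)/2875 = 3833.93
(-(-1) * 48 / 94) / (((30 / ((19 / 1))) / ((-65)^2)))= 64220 / 47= 1366.38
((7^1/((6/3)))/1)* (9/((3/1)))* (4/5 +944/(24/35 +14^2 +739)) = 3110058/163745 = 18.99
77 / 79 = 0.97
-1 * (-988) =988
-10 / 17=-0.59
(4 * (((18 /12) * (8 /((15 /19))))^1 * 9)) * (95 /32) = 3249 /2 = 1624.50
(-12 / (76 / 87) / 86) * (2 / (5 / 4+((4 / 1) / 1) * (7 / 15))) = -15660 / 152779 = -0.10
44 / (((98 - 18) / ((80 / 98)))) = 22 / 49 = 0.45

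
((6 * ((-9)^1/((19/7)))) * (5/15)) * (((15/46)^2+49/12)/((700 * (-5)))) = 19947/2512750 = 0.01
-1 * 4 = -4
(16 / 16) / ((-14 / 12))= -6 / 7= -0.86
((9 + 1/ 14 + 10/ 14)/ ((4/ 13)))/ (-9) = -1781/ 504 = -3.53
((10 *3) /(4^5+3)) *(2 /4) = 0.01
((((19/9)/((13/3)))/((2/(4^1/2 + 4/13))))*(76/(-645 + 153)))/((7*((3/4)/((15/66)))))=-18050/4801797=-0.00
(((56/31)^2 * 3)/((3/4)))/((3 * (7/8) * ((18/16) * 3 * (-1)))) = -1.47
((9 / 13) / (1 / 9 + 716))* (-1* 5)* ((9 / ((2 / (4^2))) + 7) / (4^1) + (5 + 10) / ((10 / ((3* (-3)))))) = -2025 / 67028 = -0.03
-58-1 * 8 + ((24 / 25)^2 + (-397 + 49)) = -258174 / 625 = -413.08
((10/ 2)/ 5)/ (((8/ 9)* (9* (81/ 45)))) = 5/ 72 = 0.07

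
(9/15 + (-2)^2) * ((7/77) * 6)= 2.51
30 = 30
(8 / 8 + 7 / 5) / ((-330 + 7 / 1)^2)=0.00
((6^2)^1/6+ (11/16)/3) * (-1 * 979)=-292721/48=-6098.35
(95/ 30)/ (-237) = -19/ 1422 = -0.01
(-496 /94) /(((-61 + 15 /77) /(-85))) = -811580 /110027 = -7.38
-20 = -20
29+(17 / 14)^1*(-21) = 7 / 2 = 3.50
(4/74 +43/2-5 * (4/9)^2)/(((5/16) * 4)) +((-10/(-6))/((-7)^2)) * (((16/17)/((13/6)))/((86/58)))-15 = 2041798765/1395544059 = 1.46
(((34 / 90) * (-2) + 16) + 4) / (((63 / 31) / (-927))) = -2765138 / 315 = -8778.22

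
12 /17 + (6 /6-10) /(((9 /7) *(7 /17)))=-16.29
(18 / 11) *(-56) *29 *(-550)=1461600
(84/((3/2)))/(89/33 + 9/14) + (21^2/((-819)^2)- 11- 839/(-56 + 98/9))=23217454885/952842618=24.37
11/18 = 0.61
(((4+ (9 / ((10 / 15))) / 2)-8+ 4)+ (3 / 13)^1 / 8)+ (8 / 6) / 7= 15221 / 2184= 6.97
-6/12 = -1/2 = -0.50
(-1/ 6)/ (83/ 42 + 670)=-7/ 28223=-0.00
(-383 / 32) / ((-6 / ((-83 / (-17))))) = 31789 / 3264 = 9.74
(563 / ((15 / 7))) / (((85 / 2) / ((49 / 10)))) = 193109 / 6375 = 30.29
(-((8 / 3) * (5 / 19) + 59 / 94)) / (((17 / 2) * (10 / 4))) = -838 / 13395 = -0.06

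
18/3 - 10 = -4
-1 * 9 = -9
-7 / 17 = -0.41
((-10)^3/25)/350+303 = 302.89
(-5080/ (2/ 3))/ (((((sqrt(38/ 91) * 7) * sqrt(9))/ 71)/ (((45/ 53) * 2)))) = -8115300 * sqrt(3458)/ 7049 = -67700.14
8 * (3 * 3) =72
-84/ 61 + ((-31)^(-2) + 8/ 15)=-740977/ 879315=-0.84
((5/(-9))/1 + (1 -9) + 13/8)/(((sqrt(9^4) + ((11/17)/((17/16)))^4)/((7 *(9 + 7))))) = -48732641482826/5093962787673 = -9.57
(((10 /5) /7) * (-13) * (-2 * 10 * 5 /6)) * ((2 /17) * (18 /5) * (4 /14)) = 6240 /833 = 7.49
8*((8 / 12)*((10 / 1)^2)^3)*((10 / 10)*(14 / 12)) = 56000000 / 9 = 6222222.22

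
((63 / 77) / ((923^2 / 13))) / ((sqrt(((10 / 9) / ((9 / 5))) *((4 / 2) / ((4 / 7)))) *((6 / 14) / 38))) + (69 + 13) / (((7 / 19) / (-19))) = -29602 / 7 + 1026 *sqrt(7) / 3604315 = -4228.86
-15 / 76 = -0.20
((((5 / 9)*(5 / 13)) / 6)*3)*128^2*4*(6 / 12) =409600 / 117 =3500.85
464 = 464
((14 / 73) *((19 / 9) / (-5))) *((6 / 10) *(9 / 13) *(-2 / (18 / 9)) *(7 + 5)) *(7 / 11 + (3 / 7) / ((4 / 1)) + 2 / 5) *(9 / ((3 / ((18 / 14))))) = 16261074 / 9134125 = 1.78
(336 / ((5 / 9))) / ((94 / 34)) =51408 / 235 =218.76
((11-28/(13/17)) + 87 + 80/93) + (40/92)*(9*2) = 1948462/27807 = 70.07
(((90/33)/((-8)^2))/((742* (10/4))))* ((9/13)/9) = 3/1697696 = 0.00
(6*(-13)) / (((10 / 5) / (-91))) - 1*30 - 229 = 3290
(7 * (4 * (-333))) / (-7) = 1332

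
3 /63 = 1 /21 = 0.05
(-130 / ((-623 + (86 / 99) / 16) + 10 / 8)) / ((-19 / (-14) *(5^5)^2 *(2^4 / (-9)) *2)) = -81081 / 18272025390625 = -0.00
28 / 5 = 5.60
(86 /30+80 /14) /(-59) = -901 /6195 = -0.15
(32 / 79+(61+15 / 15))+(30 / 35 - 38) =13970 / 553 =25.26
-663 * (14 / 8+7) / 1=-23205 / 4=-5801.25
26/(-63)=-0.41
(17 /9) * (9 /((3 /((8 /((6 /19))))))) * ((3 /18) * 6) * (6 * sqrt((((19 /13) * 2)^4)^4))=11234694885873664 /2447192163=4590851.12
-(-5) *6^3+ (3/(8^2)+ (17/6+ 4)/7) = 1452895/1344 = 1081.02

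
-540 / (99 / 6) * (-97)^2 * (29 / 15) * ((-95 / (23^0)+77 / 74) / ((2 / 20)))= 227664303960 / 407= 559371754.20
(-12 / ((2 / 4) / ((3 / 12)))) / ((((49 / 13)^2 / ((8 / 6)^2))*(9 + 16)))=-5408 / 180075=-0.03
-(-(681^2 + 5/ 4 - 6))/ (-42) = -1855025/ 168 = -11041.82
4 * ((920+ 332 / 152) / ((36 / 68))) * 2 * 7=5560156 / 57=97546.60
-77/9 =-8.56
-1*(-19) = 19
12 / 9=4 / 3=1.33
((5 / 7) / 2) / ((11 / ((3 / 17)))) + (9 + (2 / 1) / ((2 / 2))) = 28813 / 2618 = 11.01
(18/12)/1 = 3/2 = 1.50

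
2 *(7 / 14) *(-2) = -2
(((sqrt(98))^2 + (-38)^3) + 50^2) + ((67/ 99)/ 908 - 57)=-4704138185/ 89892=-52331.00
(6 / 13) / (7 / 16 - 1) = -32 / 39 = -0.82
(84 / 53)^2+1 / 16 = 115705 / 44944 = 2.57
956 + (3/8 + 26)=7859/8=982.38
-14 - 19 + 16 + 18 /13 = -203 /13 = -15.62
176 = 176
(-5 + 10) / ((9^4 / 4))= 20 / 6561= 0.00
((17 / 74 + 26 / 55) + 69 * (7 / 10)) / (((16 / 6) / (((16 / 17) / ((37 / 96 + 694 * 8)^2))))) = 1102823424 / 1965825690784879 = 0.00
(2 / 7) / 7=2 / 49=0.04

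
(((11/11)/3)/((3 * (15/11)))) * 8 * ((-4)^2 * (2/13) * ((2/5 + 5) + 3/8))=27104/2925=9.27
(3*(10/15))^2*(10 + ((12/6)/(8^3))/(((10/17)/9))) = 25753/640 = 40.24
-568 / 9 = -63.11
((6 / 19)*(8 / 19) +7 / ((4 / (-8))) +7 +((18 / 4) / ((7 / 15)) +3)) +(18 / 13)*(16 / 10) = 2625191 / 328510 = 7.99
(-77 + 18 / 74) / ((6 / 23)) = -32660 / 111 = -294.23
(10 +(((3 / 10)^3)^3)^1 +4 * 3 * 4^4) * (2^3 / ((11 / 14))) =21574000137781 / 687500000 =31380.36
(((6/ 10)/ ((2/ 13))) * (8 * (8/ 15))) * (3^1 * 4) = 4992/ 25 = 199.68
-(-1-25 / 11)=36 / 11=3.27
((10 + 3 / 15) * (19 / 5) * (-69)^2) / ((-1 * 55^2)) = -4613409 / 75625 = -61.00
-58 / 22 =-29 / 11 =-2.64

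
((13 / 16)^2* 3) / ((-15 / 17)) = -2873 / 1280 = -2.24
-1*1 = -1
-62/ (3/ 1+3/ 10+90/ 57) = -11780/ 927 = -12.71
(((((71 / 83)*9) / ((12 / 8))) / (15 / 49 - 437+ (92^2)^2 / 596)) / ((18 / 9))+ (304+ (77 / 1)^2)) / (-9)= -150785880021733 / 217723875426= -692.56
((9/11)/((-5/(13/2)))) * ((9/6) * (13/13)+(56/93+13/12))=-9243/2728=-3.39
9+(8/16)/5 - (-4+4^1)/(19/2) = 91/10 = 9.10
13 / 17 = 0.76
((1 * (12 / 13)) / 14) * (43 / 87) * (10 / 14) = 430 / 18473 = 0.02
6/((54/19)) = 19/9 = 2.11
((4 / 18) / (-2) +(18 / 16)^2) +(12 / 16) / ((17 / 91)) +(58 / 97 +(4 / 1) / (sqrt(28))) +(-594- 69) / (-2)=2 * sqrt(7) / 7 +320344441 / 949824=338.02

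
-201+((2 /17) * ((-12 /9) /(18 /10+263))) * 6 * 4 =-1131107 /5627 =-201.01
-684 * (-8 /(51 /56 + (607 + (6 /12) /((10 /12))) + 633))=1532160 /347623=4.41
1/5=0.20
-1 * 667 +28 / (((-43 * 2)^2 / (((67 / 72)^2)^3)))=-171813040371426449 / 257591714512896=-667.00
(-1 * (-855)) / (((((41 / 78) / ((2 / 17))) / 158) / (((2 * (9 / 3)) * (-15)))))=-2721181.64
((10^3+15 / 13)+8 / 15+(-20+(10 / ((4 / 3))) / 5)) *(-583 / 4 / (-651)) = 223547269 / 1015560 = 220.12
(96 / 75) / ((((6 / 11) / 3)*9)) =176 / 225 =0.78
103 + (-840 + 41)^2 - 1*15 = 638489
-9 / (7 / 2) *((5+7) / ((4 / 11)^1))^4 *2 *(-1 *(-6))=-256158936 / 7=-36594133.71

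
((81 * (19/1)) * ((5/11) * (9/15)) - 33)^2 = 149557.98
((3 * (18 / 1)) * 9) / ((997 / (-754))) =-366444 / 997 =-367.55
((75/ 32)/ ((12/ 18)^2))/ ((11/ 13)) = 8775/ 1408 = 6.23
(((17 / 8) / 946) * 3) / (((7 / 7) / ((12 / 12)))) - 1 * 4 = -3.99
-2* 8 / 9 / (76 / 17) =-68 / 171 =-0.40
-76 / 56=-19 / 14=-1.36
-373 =-373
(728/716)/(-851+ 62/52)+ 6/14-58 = -1593900139/27685035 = -57.57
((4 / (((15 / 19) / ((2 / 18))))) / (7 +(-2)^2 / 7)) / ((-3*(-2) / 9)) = 266 / 2385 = 0.11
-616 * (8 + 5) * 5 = -40040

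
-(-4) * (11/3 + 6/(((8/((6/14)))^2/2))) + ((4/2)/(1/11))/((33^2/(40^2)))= 914465/19404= 47.13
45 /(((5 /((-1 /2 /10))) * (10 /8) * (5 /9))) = -81 /125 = -0.65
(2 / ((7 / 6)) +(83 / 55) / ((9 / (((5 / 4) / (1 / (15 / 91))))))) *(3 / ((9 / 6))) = 3001 / 858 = 3.50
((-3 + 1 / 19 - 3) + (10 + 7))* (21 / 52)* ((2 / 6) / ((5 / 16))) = 1176 / 247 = 4.76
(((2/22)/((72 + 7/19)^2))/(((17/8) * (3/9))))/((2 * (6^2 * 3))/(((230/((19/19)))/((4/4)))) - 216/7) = -116242/141913715625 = -0.00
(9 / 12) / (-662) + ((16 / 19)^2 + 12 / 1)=12147941 / 955928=12.71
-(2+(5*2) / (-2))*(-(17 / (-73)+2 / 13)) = 225 / 949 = 0.24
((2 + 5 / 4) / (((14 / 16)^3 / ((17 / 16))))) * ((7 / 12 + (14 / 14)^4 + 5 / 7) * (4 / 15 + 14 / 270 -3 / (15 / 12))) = -24.65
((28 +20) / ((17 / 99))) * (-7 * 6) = -199584 / 17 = -11740.24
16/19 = 0.84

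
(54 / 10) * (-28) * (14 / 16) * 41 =-54243 / 10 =-5424.30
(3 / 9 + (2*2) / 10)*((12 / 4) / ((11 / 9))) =1.80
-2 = -2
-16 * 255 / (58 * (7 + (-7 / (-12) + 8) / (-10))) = -244800 / 21373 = -11.45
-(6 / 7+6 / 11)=-108 / 77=-1.40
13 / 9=1.44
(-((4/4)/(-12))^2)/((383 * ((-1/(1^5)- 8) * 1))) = 0.00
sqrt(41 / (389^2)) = sqrt(41) / 389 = 0.02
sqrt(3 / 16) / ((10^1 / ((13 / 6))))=13 * sqrt(3) / 240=0.09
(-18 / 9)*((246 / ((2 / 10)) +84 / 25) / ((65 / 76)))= -4686768 / 1625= -2884.16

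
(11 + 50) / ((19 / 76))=244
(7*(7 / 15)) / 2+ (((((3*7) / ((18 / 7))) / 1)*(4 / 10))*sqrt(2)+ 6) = 49*sqrt(2) / 15+ 229 / 30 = 12.25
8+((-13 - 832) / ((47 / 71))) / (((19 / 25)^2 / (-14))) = 525091986 / 16967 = 30947.84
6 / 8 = 3 / 4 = 0.75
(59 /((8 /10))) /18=295 /72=4.10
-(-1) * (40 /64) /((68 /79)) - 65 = -34965 /544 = -64.27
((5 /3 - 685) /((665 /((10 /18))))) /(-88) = 1025 /158004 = 0.01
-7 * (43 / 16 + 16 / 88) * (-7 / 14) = 3535 / 352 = 10.04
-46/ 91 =-0.51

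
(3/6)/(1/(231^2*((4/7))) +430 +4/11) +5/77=66787187/1010443973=0.07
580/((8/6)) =435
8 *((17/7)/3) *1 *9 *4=1632/7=233.14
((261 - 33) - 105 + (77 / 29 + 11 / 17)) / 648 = 62267 / 319464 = 0.19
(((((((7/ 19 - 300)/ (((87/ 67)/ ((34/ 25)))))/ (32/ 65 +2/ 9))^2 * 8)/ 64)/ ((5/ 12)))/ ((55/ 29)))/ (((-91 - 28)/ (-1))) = 11285774363628531/ 44014777441250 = 256.41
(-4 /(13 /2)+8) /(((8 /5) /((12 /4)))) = 180 /13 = 13.85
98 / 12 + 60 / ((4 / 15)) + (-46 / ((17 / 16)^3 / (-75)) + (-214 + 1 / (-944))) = 40286221301 / 13913616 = 2895.45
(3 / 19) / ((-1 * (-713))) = 3 / 13547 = 0.00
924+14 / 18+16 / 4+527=13102 / 9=1455.78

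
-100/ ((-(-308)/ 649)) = -1475/ 7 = -210.71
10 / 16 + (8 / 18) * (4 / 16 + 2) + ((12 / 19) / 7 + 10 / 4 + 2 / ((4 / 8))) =8741 / 1064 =8.22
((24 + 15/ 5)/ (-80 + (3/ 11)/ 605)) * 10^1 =-1796850/ 532397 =-3.38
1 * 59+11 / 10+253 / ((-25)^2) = 75631 / 1250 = 60.50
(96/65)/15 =32/325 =0.10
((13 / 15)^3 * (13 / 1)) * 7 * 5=199927 / 675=296.19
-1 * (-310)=310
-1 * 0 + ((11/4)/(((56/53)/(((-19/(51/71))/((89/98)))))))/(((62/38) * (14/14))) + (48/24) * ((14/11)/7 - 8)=-1537832389/24764784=-62.10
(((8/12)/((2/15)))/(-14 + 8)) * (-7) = 35/6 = 5.83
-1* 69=-69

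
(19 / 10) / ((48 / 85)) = 323 / 96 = 3.36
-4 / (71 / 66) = -264 / 71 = -3.72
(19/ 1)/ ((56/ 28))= 19/ 2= 9.50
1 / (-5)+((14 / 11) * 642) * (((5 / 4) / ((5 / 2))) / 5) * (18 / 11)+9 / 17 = 1378552 / 10285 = 134.04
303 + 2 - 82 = 223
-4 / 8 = -1 / 2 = -0.50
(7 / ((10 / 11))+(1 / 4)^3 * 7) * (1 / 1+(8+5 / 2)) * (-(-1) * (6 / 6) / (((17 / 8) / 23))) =77763 / 80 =972.04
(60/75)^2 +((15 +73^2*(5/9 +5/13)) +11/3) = 14711222/2925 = 5029.48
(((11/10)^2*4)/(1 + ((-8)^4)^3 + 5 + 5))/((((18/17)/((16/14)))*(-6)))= -4114/324699527629575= -0.00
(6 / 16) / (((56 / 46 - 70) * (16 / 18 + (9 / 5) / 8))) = -0.00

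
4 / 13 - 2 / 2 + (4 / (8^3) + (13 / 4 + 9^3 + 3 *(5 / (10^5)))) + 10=771228281 / 1040000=741.57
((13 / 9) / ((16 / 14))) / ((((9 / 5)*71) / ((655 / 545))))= 59605 / 5014872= 0.01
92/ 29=3.17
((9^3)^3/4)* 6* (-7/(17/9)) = -73222472421/34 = -2153602130.03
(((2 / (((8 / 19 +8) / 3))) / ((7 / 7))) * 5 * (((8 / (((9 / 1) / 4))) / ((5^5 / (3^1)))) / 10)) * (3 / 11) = 57 / 171875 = 0.00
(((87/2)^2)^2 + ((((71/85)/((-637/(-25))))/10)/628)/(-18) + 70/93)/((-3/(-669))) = 3030010814436624989/3794741496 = 798476211.79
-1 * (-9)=9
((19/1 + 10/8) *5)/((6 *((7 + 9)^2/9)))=1215/2048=0.59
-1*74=-74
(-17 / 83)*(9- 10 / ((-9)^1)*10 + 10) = -4607 / 747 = -6.17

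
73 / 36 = 2.03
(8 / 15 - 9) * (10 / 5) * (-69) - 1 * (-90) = 6292 / 5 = 1258.40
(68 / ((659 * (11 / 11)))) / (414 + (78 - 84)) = 1 / 3954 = 0.00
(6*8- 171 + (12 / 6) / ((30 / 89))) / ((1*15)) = -1756 / 225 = -7.80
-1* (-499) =499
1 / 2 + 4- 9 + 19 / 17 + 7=123 / 34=3.62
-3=-3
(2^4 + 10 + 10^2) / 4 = 63 / 2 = 31.50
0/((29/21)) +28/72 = 7/18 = 0.39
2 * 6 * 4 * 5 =240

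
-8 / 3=-2.67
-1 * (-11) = 11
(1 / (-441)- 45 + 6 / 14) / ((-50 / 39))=255541 / 7350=34.77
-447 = -447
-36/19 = -1.89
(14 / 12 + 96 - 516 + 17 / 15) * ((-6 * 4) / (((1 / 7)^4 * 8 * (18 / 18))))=30086931 / 10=3008693.10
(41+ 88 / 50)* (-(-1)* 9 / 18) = 1069 / 50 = 21.38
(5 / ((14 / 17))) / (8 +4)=85 / 168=0.51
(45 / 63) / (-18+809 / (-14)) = -10 / 1061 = -0.01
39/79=0.49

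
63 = 63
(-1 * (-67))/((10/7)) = 469/10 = 46.90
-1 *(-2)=2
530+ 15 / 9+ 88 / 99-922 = -389.44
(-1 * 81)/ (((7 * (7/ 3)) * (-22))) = 243/ 1078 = 0.23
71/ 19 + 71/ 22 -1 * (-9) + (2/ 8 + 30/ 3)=21915/ 836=26.21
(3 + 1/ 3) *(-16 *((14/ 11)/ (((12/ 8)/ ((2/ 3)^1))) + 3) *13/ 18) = -367120/ 2673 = -137.34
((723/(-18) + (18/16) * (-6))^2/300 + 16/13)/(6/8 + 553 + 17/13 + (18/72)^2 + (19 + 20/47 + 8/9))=226154459/15188711700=0.01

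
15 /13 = 1.15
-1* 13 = -13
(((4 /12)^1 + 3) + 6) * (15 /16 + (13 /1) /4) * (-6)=-469 /2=-234.50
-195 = -195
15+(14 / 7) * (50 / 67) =1105 / 67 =16.49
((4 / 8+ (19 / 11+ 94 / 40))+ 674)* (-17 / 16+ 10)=1940731 / 320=6064.78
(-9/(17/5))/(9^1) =-5/17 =-0.29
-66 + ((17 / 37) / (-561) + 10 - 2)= -70819 / 1221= -58.00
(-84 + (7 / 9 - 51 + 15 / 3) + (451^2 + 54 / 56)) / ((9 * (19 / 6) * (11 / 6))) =51224731 / 13167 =3890.39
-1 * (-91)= 91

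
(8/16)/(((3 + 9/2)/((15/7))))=1/7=0.14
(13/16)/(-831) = -13/13296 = -0.00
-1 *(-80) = 80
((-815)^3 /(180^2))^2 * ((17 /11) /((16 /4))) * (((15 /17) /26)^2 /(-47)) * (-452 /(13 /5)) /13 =6622989882234428125 /187387388457984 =35343.84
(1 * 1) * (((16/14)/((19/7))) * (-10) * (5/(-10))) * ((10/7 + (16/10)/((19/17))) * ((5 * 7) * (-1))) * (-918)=69841440/361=193466.59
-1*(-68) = 68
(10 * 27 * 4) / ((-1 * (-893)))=1080 / 893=1.21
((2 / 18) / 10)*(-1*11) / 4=-11 / 360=-0.03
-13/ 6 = -2.17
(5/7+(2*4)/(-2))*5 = -115/7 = -16.43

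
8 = 8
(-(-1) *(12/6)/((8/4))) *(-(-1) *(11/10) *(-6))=-33/5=-6.60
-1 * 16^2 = -256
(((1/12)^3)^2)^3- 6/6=-26623333280885243903/26623333280885243904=-1.00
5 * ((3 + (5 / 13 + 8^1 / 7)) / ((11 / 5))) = 10300 / 1001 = 10.29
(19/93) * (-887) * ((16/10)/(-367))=134824/170655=0.79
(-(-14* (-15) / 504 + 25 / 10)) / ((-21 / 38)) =95 / 18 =5.28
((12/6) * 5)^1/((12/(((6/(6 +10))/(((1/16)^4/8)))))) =163840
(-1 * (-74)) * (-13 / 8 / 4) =-30.06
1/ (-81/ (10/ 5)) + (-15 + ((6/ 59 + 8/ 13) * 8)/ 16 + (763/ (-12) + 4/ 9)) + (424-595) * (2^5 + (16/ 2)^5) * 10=-13938336039175/ 248508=-56088077.81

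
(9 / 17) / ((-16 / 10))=-45 / 136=-0.33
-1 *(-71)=71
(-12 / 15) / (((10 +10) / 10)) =-2 / 5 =-0.40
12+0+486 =498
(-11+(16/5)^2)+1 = 6/25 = 0.24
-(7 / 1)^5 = -16807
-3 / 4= -0.75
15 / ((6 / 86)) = 215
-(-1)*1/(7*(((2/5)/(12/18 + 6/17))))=130/357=0.36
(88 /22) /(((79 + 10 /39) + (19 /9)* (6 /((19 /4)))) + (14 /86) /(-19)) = 21242 /435007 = 0.05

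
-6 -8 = -14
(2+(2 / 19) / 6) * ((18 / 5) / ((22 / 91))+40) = 69437 / 627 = 110.74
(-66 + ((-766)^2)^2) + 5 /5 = 344282603471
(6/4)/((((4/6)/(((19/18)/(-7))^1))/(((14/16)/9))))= -19/576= -0.03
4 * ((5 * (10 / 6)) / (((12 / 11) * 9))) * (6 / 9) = 550 / 243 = 2.26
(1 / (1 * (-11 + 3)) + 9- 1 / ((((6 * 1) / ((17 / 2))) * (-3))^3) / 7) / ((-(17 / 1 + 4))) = -2903417 / 6858432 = -0.42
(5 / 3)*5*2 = 50 / 3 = 16.67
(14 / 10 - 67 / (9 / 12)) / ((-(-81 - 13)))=-1319 / 1410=-0.94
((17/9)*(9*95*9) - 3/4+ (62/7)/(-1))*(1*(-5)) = -72626.96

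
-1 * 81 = -81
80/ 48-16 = -43/ 3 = -14.33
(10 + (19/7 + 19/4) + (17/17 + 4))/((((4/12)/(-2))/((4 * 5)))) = -18870/7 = -2695.71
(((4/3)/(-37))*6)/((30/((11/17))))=-44/9435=-0.00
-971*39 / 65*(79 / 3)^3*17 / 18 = -8138594773 / 810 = -10047647.87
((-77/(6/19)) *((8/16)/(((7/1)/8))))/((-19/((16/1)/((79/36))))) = 4224/79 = 53.47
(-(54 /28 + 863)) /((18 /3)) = -12109 /84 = -144.15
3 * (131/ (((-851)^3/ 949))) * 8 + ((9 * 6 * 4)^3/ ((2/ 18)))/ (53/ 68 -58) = -1267010174607431016/ 799334681147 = -1585080.95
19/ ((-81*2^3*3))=-19/ 1944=-0.01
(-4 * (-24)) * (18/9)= 192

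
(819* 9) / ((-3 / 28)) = -68796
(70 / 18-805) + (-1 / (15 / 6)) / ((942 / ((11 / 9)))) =-16979561 / 21195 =-801.11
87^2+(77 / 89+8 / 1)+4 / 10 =3372328 / 445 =7578.27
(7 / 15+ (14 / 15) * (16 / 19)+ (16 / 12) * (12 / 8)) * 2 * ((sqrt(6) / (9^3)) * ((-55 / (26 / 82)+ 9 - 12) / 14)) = -236282 * sqrt(6) / 2100735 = -0.28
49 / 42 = 7 / 6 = 1.17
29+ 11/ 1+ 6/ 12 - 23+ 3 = 41/ 2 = 20.50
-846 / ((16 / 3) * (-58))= 1269 / 464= 2.73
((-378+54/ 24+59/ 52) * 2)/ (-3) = 9740/ 39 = 249.74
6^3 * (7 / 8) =189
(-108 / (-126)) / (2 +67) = 2 / 161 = 0.01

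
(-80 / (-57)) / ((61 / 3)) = 80 / 1159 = 0.07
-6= -6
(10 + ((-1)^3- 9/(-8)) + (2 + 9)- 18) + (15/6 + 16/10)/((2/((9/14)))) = 4.44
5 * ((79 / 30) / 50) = 79 / 300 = 0.26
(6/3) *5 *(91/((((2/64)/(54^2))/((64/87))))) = 1811496960/29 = 62465412.41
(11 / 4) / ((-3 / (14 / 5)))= -77 / 30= -2.57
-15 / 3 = -5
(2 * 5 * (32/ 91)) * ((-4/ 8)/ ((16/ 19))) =-190/ 91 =-2.09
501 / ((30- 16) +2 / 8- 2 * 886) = -2004 / 7031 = -0.29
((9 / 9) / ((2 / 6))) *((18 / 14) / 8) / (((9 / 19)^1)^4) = 130321 / 13608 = 9.58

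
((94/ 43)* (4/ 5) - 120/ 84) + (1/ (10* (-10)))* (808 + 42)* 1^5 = -24621/ 3010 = -8.18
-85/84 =-1.01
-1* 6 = -6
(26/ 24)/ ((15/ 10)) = 13/ 18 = 0.72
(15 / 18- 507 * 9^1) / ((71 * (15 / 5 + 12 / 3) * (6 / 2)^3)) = -27373 / 80514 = -0.34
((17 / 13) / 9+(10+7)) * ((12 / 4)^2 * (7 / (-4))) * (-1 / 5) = 7021 / 130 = 54.01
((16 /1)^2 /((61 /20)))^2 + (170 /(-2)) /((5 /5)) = 6959.99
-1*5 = -5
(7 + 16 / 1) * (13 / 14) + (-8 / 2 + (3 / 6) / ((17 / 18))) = 4257 / 238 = 17.89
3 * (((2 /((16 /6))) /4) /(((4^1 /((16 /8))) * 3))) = 3 /32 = 0.09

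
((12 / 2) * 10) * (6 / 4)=90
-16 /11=-1.45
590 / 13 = 45.38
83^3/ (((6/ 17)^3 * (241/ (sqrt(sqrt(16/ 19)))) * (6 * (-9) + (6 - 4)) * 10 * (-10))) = 9.94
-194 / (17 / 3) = -582 / 17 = -34.24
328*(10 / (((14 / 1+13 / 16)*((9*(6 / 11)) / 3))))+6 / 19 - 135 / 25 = 26390561 / 202635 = 130.24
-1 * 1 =-1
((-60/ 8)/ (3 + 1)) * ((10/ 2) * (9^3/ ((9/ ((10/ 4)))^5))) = -78125/ 6912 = -11.30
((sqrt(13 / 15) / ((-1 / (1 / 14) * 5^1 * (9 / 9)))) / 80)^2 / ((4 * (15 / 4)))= 13 / 7056000000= 0.00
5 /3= 1.67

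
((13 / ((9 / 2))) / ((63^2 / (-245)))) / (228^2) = -0.00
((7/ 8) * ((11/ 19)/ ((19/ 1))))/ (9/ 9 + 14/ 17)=1309/ 89528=0.01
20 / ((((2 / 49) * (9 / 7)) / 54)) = 20580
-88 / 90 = -44 / 45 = -0.98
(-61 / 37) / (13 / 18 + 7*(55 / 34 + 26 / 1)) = -9333 / 1098493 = -0.01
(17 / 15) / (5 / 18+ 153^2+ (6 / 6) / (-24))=24 / 495725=0.00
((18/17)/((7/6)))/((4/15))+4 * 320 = 1283.40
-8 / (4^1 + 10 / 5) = -4 / 3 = -1.33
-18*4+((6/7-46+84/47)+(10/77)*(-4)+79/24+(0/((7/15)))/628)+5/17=-112.29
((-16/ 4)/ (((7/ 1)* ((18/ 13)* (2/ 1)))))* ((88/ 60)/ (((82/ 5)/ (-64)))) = 9152/ 7749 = 1.18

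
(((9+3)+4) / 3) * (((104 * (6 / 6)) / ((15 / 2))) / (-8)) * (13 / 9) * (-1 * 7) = 37856 / 405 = 93.47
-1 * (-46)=46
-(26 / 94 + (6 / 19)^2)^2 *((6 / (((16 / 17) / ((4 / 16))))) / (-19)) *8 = 2079179475 / 21878810764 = 0.10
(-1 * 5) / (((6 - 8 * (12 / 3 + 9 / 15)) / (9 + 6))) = 375 / 154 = 2.44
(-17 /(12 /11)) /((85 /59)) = -649 /60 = -10.82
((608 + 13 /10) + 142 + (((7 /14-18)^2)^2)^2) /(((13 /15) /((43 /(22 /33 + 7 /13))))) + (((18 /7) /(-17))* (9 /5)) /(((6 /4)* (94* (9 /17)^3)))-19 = 4117723393890876607 /11370240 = 362149206515.51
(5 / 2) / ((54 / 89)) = 445 / 108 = 4.12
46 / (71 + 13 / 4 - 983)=-184 / 3635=-0.05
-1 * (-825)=825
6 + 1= 7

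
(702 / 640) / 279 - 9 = -89241 / 9920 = -9.00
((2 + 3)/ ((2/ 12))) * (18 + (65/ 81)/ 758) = 5526145/ 10233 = 540.03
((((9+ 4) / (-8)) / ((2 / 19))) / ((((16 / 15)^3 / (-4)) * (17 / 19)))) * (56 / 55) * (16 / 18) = 2463825 / 47872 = 51.47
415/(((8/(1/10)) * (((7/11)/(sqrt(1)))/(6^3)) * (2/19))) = 468369/28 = 16727.46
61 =61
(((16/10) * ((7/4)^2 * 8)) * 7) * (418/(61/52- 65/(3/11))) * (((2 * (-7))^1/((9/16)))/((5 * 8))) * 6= 1670020352/924925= 1805.57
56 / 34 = 28 / 17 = 1.65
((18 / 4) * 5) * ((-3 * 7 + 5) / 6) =-60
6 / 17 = 0.35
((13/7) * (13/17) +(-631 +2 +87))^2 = 4138220241/14161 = 292226.55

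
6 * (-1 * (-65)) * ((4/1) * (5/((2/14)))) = 54600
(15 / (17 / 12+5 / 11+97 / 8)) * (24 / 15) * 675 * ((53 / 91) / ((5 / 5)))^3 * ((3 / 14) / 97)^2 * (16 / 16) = 286522719120 / 256748647156729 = 0.00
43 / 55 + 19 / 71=4098 / 3905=1.05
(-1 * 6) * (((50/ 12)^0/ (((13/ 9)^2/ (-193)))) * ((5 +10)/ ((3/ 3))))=1406970/ 169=8325.27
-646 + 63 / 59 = -38051 / 59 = -644.93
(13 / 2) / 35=13 / 70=0.19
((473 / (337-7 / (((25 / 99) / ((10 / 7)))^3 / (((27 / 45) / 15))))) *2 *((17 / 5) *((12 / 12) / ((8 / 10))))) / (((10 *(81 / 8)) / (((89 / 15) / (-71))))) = -8766700250 / 756384166449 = -0.01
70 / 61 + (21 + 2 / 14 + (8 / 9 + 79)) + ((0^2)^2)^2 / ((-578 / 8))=392675 / 3843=102.18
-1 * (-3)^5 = 243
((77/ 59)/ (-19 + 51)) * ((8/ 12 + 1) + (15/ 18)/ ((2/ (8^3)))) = 8.77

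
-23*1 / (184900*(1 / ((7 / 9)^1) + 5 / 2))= -0.00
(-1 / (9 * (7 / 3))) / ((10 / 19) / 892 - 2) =0.02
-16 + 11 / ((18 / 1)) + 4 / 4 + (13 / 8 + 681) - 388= 280.24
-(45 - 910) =865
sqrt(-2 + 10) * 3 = 6 * sqrt(2) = 8.49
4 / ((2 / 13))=26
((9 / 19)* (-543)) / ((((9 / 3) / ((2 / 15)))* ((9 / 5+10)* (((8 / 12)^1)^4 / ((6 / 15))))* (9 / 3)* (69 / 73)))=-356751 / 515660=-0.69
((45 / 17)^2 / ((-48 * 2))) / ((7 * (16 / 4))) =-675 / 258944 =-0.00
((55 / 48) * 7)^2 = 148225 / 2304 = 64.33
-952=-952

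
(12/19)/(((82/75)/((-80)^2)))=2880000/779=3697.05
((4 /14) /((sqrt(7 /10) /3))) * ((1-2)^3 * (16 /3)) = -32 * sqrt(70) /49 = -5.46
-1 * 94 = -94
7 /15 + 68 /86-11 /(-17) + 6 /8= 116423 /43860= 2.65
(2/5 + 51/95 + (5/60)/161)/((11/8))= 0.68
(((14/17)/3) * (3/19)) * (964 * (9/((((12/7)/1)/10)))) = 708540/323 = 2193.62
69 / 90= 23 / 30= 0.77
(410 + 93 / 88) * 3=108519 / 88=1233.17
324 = 324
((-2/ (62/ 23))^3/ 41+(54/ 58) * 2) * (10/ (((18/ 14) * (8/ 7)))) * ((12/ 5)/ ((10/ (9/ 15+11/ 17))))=170374707307/ 45162411225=3.77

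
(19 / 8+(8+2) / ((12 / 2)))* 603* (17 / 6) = 110483 / 16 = 6905.19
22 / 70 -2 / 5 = -3 / 35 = -0.09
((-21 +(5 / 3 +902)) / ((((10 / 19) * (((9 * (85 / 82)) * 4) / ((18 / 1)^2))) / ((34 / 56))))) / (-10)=-773547 / 875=-884.05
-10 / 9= -1.11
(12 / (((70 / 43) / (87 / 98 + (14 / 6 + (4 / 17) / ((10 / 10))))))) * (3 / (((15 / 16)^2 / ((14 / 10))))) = 7606528 / 62475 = 121.75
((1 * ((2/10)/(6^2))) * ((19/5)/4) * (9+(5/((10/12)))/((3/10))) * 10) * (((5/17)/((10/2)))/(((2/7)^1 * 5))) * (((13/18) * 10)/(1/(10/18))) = 50141/198288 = 0.25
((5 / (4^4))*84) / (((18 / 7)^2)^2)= 84035 / 2239488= 0.04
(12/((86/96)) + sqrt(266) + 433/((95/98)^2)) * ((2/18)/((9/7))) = 7 * sqrt(266)/81 + 1288106932/31434075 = 42.39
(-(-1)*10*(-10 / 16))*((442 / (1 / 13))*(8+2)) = -359125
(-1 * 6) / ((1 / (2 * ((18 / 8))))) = -27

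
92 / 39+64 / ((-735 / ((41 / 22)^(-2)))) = 12495684 / 5353985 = 2.33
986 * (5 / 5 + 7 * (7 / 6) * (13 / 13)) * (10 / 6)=135575 / 9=15063.89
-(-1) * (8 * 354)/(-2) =-1416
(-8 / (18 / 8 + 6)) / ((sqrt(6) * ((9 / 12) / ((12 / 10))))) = -128 * sqrt(6) / 495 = -0.63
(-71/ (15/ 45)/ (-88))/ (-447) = -71/ 13112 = -0.01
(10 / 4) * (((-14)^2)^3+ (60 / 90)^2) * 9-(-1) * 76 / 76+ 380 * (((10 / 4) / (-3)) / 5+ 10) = 508254923 / 3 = 169418307.67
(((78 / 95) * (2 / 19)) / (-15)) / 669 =-52 / 6037725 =-0.00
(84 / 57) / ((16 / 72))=126 / 19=6.63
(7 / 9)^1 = 0.78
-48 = -48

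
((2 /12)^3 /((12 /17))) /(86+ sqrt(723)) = 731 /8648208 - 17 * sqrt(723) /17296416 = 0.00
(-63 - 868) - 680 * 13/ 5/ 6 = -3677/ 3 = -1225.67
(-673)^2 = 452929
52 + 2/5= 262/5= 52.40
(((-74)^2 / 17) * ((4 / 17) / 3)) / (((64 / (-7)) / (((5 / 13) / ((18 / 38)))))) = -910385 / 405756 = -2.24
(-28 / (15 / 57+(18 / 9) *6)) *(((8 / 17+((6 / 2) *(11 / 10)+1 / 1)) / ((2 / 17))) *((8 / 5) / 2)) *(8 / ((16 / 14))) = -3020164 / 5825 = -518.48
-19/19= -1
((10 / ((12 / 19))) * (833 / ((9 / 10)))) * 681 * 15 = 449091125 / 3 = 149697041.67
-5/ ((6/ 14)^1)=-11.67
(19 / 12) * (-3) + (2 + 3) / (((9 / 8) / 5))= 629 / 36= 17.47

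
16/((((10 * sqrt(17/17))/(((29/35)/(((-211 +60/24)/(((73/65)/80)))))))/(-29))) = 61393/23716875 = 0.00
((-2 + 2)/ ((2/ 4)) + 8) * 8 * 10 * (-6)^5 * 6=-29859840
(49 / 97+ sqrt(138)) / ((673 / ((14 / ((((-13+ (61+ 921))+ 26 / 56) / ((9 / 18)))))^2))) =0.00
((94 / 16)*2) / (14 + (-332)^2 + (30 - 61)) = 47 / 440828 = 0.00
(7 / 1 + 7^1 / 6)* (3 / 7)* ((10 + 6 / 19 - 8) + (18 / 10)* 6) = 4361 / 95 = 45.91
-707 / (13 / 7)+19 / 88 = -435265 / 1144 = -380.48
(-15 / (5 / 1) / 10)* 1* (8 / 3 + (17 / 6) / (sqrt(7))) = -4 / 5 - 17* sqrt(7) / 140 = -1.12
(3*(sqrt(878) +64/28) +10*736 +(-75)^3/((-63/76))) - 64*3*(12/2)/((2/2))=3*sqrt(878) +3606004/7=515232.32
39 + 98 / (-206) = 3968 / 103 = 38.52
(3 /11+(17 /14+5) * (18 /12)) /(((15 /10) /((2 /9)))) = 985 /693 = 1.42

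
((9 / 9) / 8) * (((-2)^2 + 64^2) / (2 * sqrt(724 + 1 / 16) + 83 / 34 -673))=-56753225 / 73778048 -296225 * sqrt(11585) / 516446336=-0.83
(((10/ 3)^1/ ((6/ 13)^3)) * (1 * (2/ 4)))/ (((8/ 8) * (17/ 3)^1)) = 10985/ 3672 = 2.99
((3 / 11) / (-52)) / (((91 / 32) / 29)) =-696 / 13013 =-0.05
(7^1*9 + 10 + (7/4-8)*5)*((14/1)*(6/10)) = 3507/10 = 350.70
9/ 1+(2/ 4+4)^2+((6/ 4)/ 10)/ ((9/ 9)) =147/ 5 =29.40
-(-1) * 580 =580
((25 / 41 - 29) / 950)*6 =-3492 / 19475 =-0.18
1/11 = 0.09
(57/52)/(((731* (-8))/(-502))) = 14307/152048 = 0.09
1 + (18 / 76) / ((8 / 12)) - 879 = -66701 / 76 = -877.64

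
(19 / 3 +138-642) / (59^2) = -1493 / 10443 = -0.14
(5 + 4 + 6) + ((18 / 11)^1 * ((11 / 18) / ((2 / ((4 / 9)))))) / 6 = 406 / 27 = 15.04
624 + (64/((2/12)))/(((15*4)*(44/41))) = 34648/55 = 629.96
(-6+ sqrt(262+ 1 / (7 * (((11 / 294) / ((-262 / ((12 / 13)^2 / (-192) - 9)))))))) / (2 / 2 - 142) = 2 / 47 - sqrt(185853571574) / 3146979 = -0.09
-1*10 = -10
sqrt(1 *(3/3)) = 1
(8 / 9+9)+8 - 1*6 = 11.89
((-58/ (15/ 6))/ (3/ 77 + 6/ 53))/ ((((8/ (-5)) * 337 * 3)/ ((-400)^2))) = 15080.36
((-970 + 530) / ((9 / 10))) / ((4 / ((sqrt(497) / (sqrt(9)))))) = -1100 * sqrt(497) / 27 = -908.25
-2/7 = -0.29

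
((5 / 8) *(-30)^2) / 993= 375 / 662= 0.57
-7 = -7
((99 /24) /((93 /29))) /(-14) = -319 /3472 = -0.09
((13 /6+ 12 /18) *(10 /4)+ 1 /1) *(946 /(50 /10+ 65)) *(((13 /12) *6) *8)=596453 /105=5680.50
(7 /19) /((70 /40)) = 4 /19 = 0.21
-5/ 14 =-0.36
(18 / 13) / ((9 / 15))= 30 / 13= 2.31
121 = 121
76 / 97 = 0.78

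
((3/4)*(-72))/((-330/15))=27/11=2.45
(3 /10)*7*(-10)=-21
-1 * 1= -1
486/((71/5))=2430/71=34.23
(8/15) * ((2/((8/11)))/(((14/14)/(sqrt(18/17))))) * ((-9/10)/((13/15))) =-1.57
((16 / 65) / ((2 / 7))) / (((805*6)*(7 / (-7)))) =-4 / 22425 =-0.00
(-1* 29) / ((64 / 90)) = -1305 / 32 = -40.78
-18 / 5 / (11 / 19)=-342 / 55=-6.22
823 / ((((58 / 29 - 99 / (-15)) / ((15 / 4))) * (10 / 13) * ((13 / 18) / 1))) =111105 / 172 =645.96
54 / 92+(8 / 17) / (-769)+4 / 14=3670937 / 4209506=0.87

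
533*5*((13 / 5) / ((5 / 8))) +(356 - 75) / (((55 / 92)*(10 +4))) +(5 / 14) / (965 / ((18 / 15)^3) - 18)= 99954661346 / 8988749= 11119.97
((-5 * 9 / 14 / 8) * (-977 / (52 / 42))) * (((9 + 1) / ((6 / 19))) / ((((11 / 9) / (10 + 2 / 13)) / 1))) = 83409.93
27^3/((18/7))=15309/2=7654.50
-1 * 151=-151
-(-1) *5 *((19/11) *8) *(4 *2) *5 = 30400/11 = 2763.64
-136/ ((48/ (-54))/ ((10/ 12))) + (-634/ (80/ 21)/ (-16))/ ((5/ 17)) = 521169/ 3200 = 162.87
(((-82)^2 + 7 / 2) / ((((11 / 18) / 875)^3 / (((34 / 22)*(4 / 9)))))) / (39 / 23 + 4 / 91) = 415653089030156250000 / 53307881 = 7797216494689.71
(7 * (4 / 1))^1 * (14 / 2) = 196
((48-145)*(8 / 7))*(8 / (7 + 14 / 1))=-6208 / 147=-42.23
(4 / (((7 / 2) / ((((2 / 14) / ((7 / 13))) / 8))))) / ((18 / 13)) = 0.03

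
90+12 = 102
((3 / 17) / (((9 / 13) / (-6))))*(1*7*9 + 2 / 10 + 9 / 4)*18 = -9009 / 5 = -1801.80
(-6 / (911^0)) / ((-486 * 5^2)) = 1 / 2025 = 0.00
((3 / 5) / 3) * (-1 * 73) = -73 / 5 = -14.60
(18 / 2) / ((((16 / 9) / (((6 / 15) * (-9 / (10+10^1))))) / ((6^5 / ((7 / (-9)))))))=1594323 / 175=9110.42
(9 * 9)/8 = 81/8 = 10.12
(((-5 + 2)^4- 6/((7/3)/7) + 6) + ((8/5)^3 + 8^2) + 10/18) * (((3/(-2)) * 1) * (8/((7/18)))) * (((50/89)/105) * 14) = -4955456/15575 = -318.17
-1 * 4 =-4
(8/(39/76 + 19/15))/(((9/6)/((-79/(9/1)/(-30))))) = 48032/54783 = 0.88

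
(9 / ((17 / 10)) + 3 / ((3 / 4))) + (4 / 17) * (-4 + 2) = 150 / 17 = 8.82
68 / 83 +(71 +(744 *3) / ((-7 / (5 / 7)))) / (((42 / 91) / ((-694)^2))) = -1995851169586 / 12201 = -163580949.89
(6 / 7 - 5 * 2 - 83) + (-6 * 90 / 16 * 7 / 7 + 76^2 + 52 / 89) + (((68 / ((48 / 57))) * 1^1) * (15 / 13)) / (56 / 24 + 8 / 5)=5422902333 / 955682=5674.38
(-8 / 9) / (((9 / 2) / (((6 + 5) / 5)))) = -176 / 405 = -0.43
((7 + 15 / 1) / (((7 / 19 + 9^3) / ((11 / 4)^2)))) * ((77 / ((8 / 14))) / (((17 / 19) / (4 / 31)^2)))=258984649 / 452796292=0.57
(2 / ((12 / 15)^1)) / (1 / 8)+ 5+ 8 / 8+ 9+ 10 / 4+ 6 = 87 / 2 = 43.50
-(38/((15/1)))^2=-1444/225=-6.42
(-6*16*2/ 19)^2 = 36864/ 361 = 102.12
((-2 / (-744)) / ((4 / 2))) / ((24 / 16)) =1 / 1116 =0.00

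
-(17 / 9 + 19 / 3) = -74 / 9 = -8.22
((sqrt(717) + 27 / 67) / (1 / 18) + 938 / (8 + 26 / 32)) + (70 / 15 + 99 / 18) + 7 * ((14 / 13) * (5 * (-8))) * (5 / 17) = 48954891 / 1391858 + 18 * sqrt(717) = 517.16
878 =878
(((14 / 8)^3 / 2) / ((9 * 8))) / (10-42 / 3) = -343 / 36864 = -0.01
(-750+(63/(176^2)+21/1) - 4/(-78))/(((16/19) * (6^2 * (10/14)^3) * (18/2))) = -5738963047699/782825472000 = -7.33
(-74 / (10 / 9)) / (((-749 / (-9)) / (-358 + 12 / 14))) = 1498500 / 5243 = 285.81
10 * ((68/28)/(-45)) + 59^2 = 219269/63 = 3480.46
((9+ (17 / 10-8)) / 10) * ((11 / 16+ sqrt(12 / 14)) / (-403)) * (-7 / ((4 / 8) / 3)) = 6237 / 322400+ 81 * sqrt(42) / 20150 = 0.05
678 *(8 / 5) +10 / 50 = 1085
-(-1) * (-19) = -19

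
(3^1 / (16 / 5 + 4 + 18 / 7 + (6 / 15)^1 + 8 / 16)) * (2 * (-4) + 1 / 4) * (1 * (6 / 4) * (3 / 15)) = -217 / 332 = -0.65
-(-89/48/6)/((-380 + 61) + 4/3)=-89/91488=-0.00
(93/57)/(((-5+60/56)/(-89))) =38626/1045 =36.96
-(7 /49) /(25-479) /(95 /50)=5 /30191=0.00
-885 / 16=-55.31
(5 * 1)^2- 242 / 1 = -217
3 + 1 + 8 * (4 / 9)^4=28292 / 6561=4.31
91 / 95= 0.96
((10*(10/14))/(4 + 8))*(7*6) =25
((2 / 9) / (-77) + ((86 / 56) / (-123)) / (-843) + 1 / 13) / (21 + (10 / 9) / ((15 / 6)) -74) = -30744177 / 21819529732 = -0.00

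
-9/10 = -0.90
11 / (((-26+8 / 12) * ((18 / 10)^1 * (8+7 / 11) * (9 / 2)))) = -121 / 19494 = -0.01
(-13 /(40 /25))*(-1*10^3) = 8125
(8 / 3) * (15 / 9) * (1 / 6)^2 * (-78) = -260 / 27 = -9.63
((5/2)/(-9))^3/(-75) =5/17496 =0.00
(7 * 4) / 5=28 / 5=5.60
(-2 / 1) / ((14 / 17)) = -17 / 7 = -2.43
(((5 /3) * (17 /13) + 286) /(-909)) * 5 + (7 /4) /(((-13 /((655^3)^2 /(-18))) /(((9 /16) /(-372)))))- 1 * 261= -502469521039313502907 /562678272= -892996133035.88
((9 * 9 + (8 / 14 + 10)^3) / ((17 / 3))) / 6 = 37.13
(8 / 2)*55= 220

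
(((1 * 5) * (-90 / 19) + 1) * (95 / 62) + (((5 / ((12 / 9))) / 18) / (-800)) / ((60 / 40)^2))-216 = -67163071 / 267840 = -250.76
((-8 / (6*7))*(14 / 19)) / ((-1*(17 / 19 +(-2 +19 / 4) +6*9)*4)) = 0.00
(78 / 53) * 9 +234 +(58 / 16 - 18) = 98737 / 424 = 232.87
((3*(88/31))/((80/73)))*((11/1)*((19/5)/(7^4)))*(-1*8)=-1.08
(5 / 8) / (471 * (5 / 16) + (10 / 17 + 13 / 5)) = 850 / 204511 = 0.00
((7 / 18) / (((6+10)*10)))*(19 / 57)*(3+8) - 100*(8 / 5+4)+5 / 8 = -4832923 / 8640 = -559.37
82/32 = 41/16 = 2.56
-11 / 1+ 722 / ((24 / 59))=21167 / 12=1763.92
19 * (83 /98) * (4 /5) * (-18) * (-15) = 170316 /49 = 3475.84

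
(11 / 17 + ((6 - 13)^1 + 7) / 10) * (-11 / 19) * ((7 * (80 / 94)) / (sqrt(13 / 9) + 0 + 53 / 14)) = -226250640 / 345109673 + 19921440 * sqrt(13) / 345109673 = -0.45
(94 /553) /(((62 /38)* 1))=1786 /17143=0.10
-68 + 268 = 200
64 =64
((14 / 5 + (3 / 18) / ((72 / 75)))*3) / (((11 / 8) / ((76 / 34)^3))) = 58740476 / 810645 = 72.46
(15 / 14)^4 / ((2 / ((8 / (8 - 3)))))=10125 / 9604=1.05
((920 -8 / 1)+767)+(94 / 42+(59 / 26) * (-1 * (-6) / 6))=919195 / 546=1683.51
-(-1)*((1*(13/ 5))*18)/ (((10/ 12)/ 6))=8424/ 25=336.96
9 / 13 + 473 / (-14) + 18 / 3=-4931 / 182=-27.09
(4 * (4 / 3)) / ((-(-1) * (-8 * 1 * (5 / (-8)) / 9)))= 48 / 5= 9.60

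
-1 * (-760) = 760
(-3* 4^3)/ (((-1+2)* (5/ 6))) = -1152/ 5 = -230.40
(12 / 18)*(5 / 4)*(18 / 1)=15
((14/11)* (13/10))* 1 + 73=4106/55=74.65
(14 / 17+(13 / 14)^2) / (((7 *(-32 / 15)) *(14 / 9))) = -758295 / 10449152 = -0.07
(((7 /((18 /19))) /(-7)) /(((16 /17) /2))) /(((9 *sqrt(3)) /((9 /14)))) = -323 *sqrt(3) /6048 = -0.09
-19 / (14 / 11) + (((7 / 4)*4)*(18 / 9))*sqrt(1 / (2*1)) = -209 / 14 + 7*sqrt(2) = -5.03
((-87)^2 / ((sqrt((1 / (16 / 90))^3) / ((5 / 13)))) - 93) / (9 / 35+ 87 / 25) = -5425 / 218+ 235480 *sqrt(10) / 12753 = 33.51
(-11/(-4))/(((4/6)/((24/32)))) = 99/32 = 3.09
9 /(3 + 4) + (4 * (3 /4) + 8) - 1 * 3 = 65 /7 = 9.29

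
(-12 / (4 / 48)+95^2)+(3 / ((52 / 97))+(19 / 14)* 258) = 3362173 / 364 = 9236.74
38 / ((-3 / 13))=-494 / 3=-164.67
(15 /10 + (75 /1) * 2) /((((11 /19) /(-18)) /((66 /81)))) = -3838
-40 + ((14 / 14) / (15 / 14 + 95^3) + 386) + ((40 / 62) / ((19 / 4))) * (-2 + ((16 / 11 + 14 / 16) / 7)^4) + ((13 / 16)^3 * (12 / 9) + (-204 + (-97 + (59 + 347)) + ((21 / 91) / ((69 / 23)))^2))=58250039973191667038025253 / 129028457584069327764480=451.45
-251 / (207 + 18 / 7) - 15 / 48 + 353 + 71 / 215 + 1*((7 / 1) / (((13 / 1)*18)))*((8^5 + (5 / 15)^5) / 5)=547.87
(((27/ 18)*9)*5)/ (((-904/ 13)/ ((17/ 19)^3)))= -8622315/ 12401072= -0.70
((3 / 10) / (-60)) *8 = -1 / 25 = -0.04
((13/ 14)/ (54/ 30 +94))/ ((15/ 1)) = 13/ 20118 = 0.00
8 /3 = 2.67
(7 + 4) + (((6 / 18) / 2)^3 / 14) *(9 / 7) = 25873 / 2352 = 11.00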